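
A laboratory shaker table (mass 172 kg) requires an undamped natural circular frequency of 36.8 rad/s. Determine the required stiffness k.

k = m·ω_n² = 172 × 36.80² = 172 × 1354 = 232900 N/m.

233000 N/m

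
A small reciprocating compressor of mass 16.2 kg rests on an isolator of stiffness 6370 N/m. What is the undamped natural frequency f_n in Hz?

ω_n = √(k/m) = √(6370/16.2) = √393.2 = 19.83 rad/s.
f_n = ω_n/(2π) = 19.83/6.283 = 3.156 Hz.

3.16 Hz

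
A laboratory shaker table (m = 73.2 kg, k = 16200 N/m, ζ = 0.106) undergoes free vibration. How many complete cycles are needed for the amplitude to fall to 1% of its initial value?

7 cycles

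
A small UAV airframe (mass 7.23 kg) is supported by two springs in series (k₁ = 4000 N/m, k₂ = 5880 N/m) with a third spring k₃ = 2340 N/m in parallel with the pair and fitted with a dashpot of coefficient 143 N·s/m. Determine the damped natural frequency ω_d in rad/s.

23.6 rad/s

Series pair: k_s = k₁k₂/(k₁+k₂) = (4000)(5880)/(4000 + 5880) = 2381 N/m. In parallel with k₃: k_eq = 2381 + 2340 = 4721 N/m.
ω_n = √(k_eq/m) = √(4721/7.23) = 25.55 rad/s.
Critical damping c_c = 2√(k_eq·m) = 2√(4721 × 7.23) = 369.5 N·s/m, so ζ = c/c_c = 143/369.5 = 0.3870.
ω_d = ω_n√(1 − ζ²) = 25.55 × √(1 − 0.150) = 23.56 rad/s.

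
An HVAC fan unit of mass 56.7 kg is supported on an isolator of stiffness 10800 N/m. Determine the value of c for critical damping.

c_c = 2√(k·m) = 2√(10800 × 56.7) = 2 × 782.5 = 1565 N·s/m.

1570 N·s/m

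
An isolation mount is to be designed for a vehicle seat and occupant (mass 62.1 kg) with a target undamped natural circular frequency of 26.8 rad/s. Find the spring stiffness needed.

k = m·ω_n² = 62.1 × 26.80² = 62.1 × 718.2 = 44600 N/m.

44600 N/m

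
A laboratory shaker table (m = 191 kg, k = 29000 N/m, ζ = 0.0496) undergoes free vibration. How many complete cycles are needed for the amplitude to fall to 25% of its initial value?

Logarithmic decrement δ = 2πζ/√(1 − ζ²) = 2π × 0.04960/√(1 − 0.00246) = 0.3120.
x_n/x₀ = e^(−nδ) ≤ 0.25; take ln: n ≥ ln(1/0.25)/δ = 1.386/0.3120 = 4.443.
So 5 complete cycles are required.

5 cycles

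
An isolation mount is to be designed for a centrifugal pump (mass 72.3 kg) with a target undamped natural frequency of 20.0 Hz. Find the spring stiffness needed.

ω_n = 2πf_n = 2π × 20.0 = 125.7 rad/s.
k = m·ω_n² = 72.3 × 125.7² = 72.3 × 15790 = 1142000 N/m.

1140000 N/m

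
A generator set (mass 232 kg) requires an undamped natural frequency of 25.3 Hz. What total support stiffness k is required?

5860000 N/m

ω_n = 2πf_n = 2π × 25.3 = 159.0 rad/s.
k = m·ω_n² = 232 × 159.0² = 232 × 25270 = 5863000 N/m.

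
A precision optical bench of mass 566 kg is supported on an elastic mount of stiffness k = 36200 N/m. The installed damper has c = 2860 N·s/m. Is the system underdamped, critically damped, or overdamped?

c_c = 2√(k·m) = 9053 N·s/m; ζ = c/c_c = 2860/9053 = 0.316.
Since ζ < 1 the system is underdamped.

underdamped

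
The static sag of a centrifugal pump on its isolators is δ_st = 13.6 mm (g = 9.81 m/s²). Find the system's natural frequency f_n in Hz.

4.27 Hz

ω_n = √(g/δ_st) = √(9.81/0.0136) = √721.3 = 26.86 rad/s.
f_n = ω_n/(2π) = 26.86/6.283 = 4.274 Hz.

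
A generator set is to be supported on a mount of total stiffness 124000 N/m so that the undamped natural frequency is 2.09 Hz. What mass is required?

ω_n = 2πf_n = 2π × 2.09 = 13.13 rad/s.
m = k/ω_n² = 124000/13.13² = 124000/172.4 = 719.1 kg.

719 kg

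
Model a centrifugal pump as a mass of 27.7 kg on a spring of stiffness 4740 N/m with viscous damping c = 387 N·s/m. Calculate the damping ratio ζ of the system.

ω_n = √(k/m) = √(4740/27.7) = 13.08 rad/s.
Critical damping c_c = 2√(k·m) = 2√(4740 × 27.7) = 724.7 N·s/m, so ζ = c/c_c = 387/724.7 = 0.5340.

0.534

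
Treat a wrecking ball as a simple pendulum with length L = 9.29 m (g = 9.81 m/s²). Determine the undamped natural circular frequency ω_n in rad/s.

1.03 rad/s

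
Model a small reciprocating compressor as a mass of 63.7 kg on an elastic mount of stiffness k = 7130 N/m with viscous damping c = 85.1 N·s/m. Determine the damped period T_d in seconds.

0.595 s

ω_n = √(k/m) = √(7130/63.7) = 10.58 rad/s.
Critical damping c_c = 2√(k·m) = 2√(7130 × 63.7) = 1348 N·s/m, so ζ = c/c_c = 85.1/1348 = 0.06314.
ω_d = ω_n√(1 − ζ²) = 10.58 × √(1 − 0.00399) = 10.56 rad/s.
T_d = 2π/ω_d = 0.5951 s.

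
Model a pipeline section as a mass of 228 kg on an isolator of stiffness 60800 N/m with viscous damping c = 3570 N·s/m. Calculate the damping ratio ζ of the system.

ω_n = √(k/m) = √(60800/228) = 16.33 rad/s.
Critical damping c_c = 2√(k·m) = 2√(60800 × 228) = 7446 N·s/m, so ζ = c/c_c = 3570/7446 = 0.4794.

0.479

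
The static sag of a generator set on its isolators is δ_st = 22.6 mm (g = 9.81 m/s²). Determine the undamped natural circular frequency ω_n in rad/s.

20.8 rad/s

ω_n = √(g/δ_st) = √(9.81/0.0226) = √434.1 = 20.83 rad/s.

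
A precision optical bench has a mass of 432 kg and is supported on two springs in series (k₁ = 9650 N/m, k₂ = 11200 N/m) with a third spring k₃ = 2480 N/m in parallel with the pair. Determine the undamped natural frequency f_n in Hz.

Series pair: k_s = k₁k₂/(k₁+k₂) = (9650)(11200)/(9650 + 11200) = 5184 N/m. In parallel with k₃: k_eq = 5184 + 2480 = 7664 N/m.
ω_n = √(k_eq/m) = √(7664/432) = √17.74 = 4.212 rad/s.
f_n = ω_n/(2π) = 4.212/6.283 = 0.6703 Hz.

0.670 Hz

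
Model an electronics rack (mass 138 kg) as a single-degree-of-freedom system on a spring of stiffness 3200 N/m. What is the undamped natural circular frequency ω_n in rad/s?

ω_n = √(k/m) = √(3200/138) = √23.19 = 4.815 rad/s.

4.82 rad/s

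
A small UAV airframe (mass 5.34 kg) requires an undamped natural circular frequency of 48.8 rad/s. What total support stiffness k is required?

12700 N/m

k = m·ω_n² = 5.34 × 48.80² = 5.34 × 2381 = 12720 N/m.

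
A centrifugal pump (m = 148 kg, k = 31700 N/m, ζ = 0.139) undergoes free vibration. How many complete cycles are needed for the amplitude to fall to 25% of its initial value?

Logarithmic decrement δ = 2πζ/√(1 − ζ²) = 2π × 0.1390/√(1 − 0.0193) = 0.8819.
x_n/x₀ = e^(−nδ) ≤ 0.25; take ln: n ≥ ln(1/0.25)/δ = 1.386/0.8819 = 1.572.
So 2 complete cycles are required.

2 cycles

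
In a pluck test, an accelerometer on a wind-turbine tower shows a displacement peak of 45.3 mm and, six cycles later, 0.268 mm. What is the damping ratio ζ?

Logarithmic decrement δ = (1/n)·ln(x₀/x_n) = (1/6)·ln(45.3/0.268) = (1/6)·ln(169.0) = 0.8550.
ζ = δ/√(4π² + δ²) = 0.8550/√(39.48 + 0.731) = 0.8550/6.341 = 0.1348.

0.135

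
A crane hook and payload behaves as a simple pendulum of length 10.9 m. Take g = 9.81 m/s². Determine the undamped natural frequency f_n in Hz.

For a simple pendulum ω_n = √(g/L) = √(9.81/10.9) = √0.9000 = 0.9487 rad/s.
f_n = ω_n/(2π) = 0.9487/6.283 = 0.1510 Hz.

0.151 Hz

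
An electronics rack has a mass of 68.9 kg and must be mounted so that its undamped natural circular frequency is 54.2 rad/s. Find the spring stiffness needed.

202000 N/m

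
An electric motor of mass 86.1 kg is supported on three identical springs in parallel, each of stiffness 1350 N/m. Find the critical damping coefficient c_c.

1180 N·s/m

Parallel springs add: k_eq = 3 × 1350 = 4050 N/m.
c_c = 2√(k_eq·m) = 2√(4050 × 86.1) = 2 × 590.5 = 1181 N·s/m.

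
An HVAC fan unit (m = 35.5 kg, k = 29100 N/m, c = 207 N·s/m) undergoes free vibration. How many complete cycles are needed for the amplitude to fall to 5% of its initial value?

5 cycles

ζ = c/(2√(km)) = 207/(2√(29100 × 35.5)) = 207/2033 = 0.1018.
Logarithmic decrement δ = 2πζ/√(1 − ζ²) = 2π × 0.1018/√(1 − 0.0104) = 0.6432.
x_n/x₀ = e^(−nδ) ≤ 0.05; take ln: n ≥ ln(1/0.05)/δ = 2.996/0.6432 = 4.658.
So 5 complete cycles are required.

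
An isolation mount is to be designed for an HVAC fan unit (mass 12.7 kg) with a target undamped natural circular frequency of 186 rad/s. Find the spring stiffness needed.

439000 N/m

k = m·ω_n² = 12.7 × 186.0² = 12.7 × 34600 = 439400 N/m.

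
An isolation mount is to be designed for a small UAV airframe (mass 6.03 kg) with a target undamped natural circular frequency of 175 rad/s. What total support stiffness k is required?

185000 N/m

k = m·ω_n² = 6.03 × 175.0² = 6.03 × 30620 = 184700 N/m.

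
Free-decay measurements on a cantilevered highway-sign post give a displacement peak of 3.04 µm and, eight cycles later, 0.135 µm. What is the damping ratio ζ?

0.0618

Logarithmic decrement δ = (1/n)·ln(x₀/x_n) = (1/8)·ln(3.04/0.135) = (1/8)·ln(22.52) = 0.3893.
ζ = δ/√(4π² + δ²) = 0.3893/√(39.48 + 0.152) = 0.3893/6.295 = 0.06184.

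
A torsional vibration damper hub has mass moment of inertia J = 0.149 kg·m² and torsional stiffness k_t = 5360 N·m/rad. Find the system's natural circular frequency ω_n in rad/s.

190 rad/s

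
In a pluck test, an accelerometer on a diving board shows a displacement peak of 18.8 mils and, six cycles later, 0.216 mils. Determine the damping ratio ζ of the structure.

0.118

Logarithmic decrement δ = (1/n)·ln(x₀/x_n) = (1/6)·ln(18.8/0.216) = (1/6)·ln(87.04) = 0.7444.
ζ = δ/√(4π² + δ²) = 0.7444/√(39.48 + 0.554) = 0.7444/6.327 = 0.1177.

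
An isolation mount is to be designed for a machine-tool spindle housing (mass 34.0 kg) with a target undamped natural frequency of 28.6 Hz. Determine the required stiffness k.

1100000 N/m

ω_n = 2πf_n = 2π × 28.6 = 179.7 rad/s.
k = m·ω_n² = 34.0 × 179.7² = 34.0 × 32290 = 1098000 N/m.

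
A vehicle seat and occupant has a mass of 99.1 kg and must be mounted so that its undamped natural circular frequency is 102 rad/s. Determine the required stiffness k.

k = m·ω_n² = 99.1 × 102.0² = 99.1 × 10400 = 1031000 N/m.

1030000 N/m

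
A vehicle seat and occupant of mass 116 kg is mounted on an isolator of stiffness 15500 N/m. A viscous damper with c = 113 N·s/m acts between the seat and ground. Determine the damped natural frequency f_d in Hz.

1.84 Hz

ω_n = √(k/m) = √(15500/116) = 11.56 rad/s.
Critical damping c_c = 2√(k·m) = 2√(15500 × 116) = 2682 N·s/m, so ζ = c/c_c = 113/2682 = 0.04214.
ω_d = ω_n√(1 − ζ²) = 11.56 × √(1 − 0.00178) = 11.55 rad/s.
f_d = ω_d/(2π) = 1.838 Hz.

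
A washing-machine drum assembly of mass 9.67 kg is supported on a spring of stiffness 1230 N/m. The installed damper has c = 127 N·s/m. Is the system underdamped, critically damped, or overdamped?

c_c = 2√(k·m) = 218.1 N·s/m; ζ = c/c_c = 127/218.1 = 0.582.
Since ζ < 1 the system is underdamped.

underdamped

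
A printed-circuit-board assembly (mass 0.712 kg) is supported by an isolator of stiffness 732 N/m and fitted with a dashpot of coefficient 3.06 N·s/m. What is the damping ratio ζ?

ω_n = √(k/m) = √(732.0/0.712) = 32.06 rad/s.
Critical damping c_c = 2√(k·m) = 2√(732.0 × 0.712) = 45.66 N·s/m, so ζ = c/c_c = 3.06/45.66 = 0.06702.

0.0670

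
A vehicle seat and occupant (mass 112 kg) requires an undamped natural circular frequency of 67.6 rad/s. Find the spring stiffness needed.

k = m·ω_n² = 112 × 67.60² = 112 × 4570 = 511800 N/m.

512000 N/m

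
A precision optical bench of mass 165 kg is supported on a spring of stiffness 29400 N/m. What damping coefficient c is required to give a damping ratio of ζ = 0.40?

c_c = 2√(k·m) = 2√(29400 × 165) = 4405 N·s/m.
c = ζ·c_c = 0.40 × 4405 = 1762 N·s/m.

1760 N·s/m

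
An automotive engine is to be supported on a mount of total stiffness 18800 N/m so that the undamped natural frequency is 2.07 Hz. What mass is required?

111 kg

ω_n = 2πf_n = 2π × 2.07 = 13.01 rad/s.
m = k/ω_n² = 18800/13.01² = 18800/169.2 = 111.1 kg.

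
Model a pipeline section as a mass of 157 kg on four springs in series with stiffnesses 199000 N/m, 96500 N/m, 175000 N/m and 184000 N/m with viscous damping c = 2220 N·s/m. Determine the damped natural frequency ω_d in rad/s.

Series springs: 1/k_eq = 1/199000 + 1/96500 + 1/175000 + 1/184000 = 2.654×10^-5, so k_eq = 37680 N/m.
ω_n = √(k_eq/m) = √(37680/157) = 15.49 rad/s.
Critical damping c_c = 2√(k_eq·m) = 2√(37680 × 157) = 4865 N·s/m, so ζ = c/c_c = 2220/4865 = 0.4564.
ω_d = ω_n√(1 − ζ²) = 15.49 × √(1 − 0.208) = 13.79 rad/s.

13.8 rad/s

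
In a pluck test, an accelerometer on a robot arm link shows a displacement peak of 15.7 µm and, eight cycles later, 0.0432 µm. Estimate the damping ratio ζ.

0.116

Logarithmic decrement δ = (1/n)·ln(x₀/x_n) = (1/8)·ln(15.7/0.0432) = (1/8)·ln(363.4) = 0.7369.
ζ = δ/√(4π² + δ²) = 0.7369/√(39.48 + 0.543) = 0.7369/6.326 = 0.1165.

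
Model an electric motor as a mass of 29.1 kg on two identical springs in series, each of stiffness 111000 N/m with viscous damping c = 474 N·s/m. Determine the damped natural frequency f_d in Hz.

Series springs: 1/k_eq = 2/111000, so k_eq = 111000/2 = 55500 N/m.
ω_n = √(k_eq/m) = √(55500/29.1) = 43.67 rad/s.
Critical damping c_c = 2√(k_eq·m) = 2√(55500 × 29.1) = 2542 N·s/m, so ζ = c/c_c = 474/2542 = 0.1865.
ω_d = ω_n√(1 − ζ²) = 43.67 × √(1 − 0.0348) = 42.91 rad/s.
f_d = ω_d/(2π) = 6.829 Hz.

6.83 Hz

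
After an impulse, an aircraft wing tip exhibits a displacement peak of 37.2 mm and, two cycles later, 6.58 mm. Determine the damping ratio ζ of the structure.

0.137

Logarithmic decrement δ = (1/n)·ln(x₀/x_n) = (1/2)·ln(37.2/6.58) = (1/2)·ln(5.653) = 0.8661.
ζ = δ/√(4π² + δ²) = 0.8661/√(39.48 + 0.750) = 0.8661/6.343 = 0.1366.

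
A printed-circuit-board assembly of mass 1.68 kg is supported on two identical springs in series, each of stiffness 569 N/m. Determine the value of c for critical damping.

Series springs: 1/k_eq = 2/569, so k_eq = 569/2 = 284.5 N/m.
c_c = 2√(k_eq·m) = 2√(284.5 × 1.68) = 2 × 21.86 = 43.72 N·s/m.

43.7 N·s/m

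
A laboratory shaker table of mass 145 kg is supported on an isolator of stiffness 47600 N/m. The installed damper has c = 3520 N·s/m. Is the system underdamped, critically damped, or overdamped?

underdamped

c_c = 2√(k·m) = 5254 N·s/m; ζ = c/c_c = 3520/5254 = 0.670.
Since ζ < 1 the system is underdamped.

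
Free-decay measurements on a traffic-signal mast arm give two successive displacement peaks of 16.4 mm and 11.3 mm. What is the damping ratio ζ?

0.0592

Logarithmic decrement δ = (1/n)·ln(x₀/x_n) = (1/1)·ln(16.4/11.3) = (1/1)·ln(1.451) = 0.3725.
ζ = δ/√(4π² + δ²) = 0.3725/√(39.48 + 0.139) = 0.3725/6.294 = 0.05918.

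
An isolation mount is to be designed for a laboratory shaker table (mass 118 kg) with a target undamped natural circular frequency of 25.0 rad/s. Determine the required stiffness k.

k = m·ω_n² = 118 × 25.00² = 118 × 625.0 = 73750 N/m.

73800 N/m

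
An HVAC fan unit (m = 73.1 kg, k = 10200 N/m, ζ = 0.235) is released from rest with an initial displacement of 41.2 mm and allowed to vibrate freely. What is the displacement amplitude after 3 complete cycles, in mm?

0.432 mm

Logarithmic decrement δ = 2πζ/√(1 − ζ²) = 2π × 0.2350/√(1 − 0.0552) = 1.519.
After n cycles, x_n/x₀ = e^(−nδ), so x_3 = 41.2 × e^(−3 × 1.519) = 41.2 × 0.01049 = 0.4322 mm.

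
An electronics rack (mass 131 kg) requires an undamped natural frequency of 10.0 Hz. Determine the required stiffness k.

517000 N/m

ω_n = 2πf_n = 2π × 10.0 = 62.83 rad/s.
k = m·ω_n² = 131 × 62.83² = 131 × 3948 = 517200 N/m.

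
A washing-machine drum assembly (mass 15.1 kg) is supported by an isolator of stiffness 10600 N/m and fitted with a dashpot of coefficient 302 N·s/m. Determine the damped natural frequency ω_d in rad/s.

ω_n = √(k/m) = √(10600/15.1) = 26.50 rad/s.
Critical damping c_c = 2√(k·m) = 2√(10600 × 15.1) = 800.1 N·s/m, so ζ = c/c_c = 302/800.1 = 0.3774.
ω_d = ω_n√(1 − ζ²) = 26.50 × √(1 − 0.142) = 24.54 rad/s.

24.5 rad/s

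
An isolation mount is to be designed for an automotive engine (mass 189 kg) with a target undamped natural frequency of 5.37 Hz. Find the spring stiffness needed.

ω_n = 2πf_n = 2π × 5.37 = 33.74 rad/s.
k = m·ω_n² = 189 × 33.74² = 189 × 1138 = 215200 N/m.

215000 N/m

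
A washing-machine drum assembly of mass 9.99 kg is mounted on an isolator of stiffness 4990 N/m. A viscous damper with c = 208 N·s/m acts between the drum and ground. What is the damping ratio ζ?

ω_n = √(k/m) = √(4990/9.99) = 22.35 rad/s.
Critical damping c_c = 2√(k·m) = 2√(4990 × 9.99) = 446.5 N·s/m, so ζ = c/c_c = 208/446.5 = 0.4658.

0.466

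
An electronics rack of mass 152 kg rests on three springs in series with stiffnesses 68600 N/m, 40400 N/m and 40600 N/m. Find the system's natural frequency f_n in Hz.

Series springs: 1/k_eq = 1/68600 + 1/40400 + 1/40600 = 6.396×10^-5, so k_eq = 15630 N/m.
ω_n = √(k_eq/m) = √(15630/152) = √102.9 = 10.14 rad/s.
f_n = ω_n/(2π) = 10.14/6.283 = 1.614 Hz.

1.61 Hz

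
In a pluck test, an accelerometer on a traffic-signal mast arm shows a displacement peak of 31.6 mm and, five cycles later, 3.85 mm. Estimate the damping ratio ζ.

Logarithmic decrement δ = (1/n)·ln(x₀/x_n) = (1/5)·ln(31.6/3.85) = (1/5)·ln(8.208) = 0.4210.
ζ = δ/√(4π² + δ²) = 0.4210/√(39.48 + 0.177) = 0.4210/6.297 = 0.06686.

0.0669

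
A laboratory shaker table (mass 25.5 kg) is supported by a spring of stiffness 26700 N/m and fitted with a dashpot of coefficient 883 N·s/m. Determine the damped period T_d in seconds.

0.230 s

ω_n = √(k/m) = √(26700/25.5) = 32.36 rad/s.
Critical damping c_c = 2√(k·m) = 2√(26700 × 25.5) = 1650 N·s/m, so ζ = c/c_c = 883/1650 = 0.5351.
ω_d = ω_n√(1 − ζ²) = 32.36 × √(1 − 0.286) = 27.34 rad/s.
T_d = 2π/ω_d = 0.2298 s.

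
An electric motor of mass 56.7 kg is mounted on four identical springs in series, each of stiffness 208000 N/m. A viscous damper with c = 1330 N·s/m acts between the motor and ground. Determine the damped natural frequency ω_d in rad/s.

Series springs: 1/k_eq = 4/208000, so k_eq = 208000/4 = 52000 N/m.
ω_n = √(k_eq/m) = √(52000/56.7) = 30.28 rad/s.
Critical damping c_c = 2√(k_eq·m) = 2√(52000 × 56.7) = 3434 N·s/m, so ζ = c/c_c = 1330/3434 = 0.3873.
ω_d = ω_n√(1 − ζ²) = 30.28 × √(1 − 0.150) = 27.92 rad/s.

27.9 rad/s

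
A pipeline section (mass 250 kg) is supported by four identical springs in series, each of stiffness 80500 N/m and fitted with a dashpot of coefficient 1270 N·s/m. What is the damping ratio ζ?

0.283

Series springs: 1/k_eq = 4/80500, so k_eq = 80500/4 = 20120 N/m.
ω_n = √(k_eq/m) = √(20120/250) = 8.972 rad/s.
Critical damping c_c = 2√(k_eq·m) = 2√(20120 × 250) = 4486 N·s/m, so ζ = c/c_c = 1270/4486 = 0.2831.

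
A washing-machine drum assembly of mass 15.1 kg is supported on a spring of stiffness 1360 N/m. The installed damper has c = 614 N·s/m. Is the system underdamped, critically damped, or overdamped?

overdamped

c_c = 2√(k·m) = 286.6 N·s/m; ζ = c/c_c = 614/286.6 = 2.14.
Since ζ > 1 the system is overdamped.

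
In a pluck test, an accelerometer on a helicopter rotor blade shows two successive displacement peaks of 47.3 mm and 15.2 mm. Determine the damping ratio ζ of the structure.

0.178

Logarithmic decrement δ = (1/n)·ln(x₀/x_n) = (1/1)·ln(47.3/15.2) = (1/1)·ln(3.112) = 1.135.
ζ = δ/√(4π² + δ²) = 1.135/√(39.48 + 1.29) = 1.135/6.385 = 0.1778.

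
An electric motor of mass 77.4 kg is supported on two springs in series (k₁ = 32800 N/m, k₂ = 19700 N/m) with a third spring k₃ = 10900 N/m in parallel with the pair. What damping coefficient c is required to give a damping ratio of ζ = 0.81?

Series pair: k_s = k₁k₂/(k₁+k₂) = (32800)(19700)/(32800 + 19700) = 12310 N/m. In parallel with k₃: k_eq = 12310 + 10900 = 23210 N/m.
c_c = 2√(k_eq·m) = 2√(23210 × 77.4) = 2681 N·s/m.
c = ζ·c_c = 0.81 × 2681 = 2171 N·s/m.

2170 N·s/m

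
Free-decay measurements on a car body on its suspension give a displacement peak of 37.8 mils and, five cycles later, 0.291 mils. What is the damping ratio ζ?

Logarithmic decrement δ = (1/n)·ln(x₀/x_n) = (1/5)·ln(37.8/0.291) = (1/5)·ln(129.9) = 0.9733.
ζ = δ/√(4π² + δ²) = 0.9733/√(39.48 + 0.947) = 0.9733/6.358 = 0.1531.

0.153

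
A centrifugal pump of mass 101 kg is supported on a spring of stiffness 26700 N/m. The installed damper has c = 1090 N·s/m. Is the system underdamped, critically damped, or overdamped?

underdamped

c_c = 2√(k·m) = 3284 N·s/m; ζ = c/c_c = 1090/3284 = 0.332.
Since ζ < 1 the system is underdamped.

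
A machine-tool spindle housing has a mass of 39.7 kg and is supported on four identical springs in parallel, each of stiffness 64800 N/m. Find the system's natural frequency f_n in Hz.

12.9 Hz

Parallel springs add: k_eq = 4 × 64800 = 259200 N/m.
ω_n = √(k_eq/m) = √(259200/39.7) = √6529 = 80.80 rad/s.
f_n = ω_n/(2π) = 80.80/6.283 = 12.86 Hz.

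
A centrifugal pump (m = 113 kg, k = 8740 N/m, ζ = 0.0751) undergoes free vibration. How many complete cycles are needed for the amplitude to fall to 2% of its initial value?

9 cycles

Logarithmic decrement δ = 2πζ/√(1 − ζ²) = 2π × 0.07510/√(1 − 0.00564) = 0.4732.
x_n/x₀ = e^(−nδ) ≤ 0.02; take ln: n ≥ ln(1/0.02)/δ = 3.912/0.4732 = 8.267.
So 9 complete cycles are required.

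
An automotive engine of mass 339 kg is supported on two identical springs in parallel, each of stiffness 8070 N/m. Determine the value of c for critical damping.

4680 N·s/m

Parallel springs add: k_eq = 2 × 8070 = 16140 N/m.
c_c = 2√(k_eq·m) = 2√(16140 × 339) = 2 × 2339 = 4678 N·s/m.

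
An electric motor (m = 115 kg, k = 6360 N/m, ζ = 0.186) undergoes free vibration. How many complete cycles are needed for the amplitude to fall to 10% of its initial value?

2 cycles

Logarithmic decrement δ = 2πζ/√(1 − ζ²) = 2π × 0.1860/√(1 − 0.0346) = 1.189.
x_n/x₀ = e^(−nδ) ≤ 0.1; take ln: n ≥ ln(1/0.1)/δ = 2.303/1.189 = 1.936.
So 2 complete cycles are required.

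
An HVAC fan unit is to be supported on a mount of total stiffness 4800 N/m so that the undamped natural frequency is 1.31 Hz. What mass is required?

70.8 kg

ω_n = 2πf_n = 2π × 1.31 = 8.231 rad/s.
m = k/ω_n² = 4800/8.231² = 4800/67.75 = 70.85 kg.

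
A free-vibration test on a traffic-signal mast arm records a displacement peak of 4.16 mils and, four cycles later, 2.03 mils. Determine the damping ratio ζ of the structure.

Logarithmic decrement δ = (1/n)·ln(x₀/x_n) = (1/4)·ln(4.16/2.03) = (1/4)·ln(2.049) = 0.1794.
ζ = δ/√(4π² + δ²) = 0.1794/√(39.48 + 0.0322) = 0.1794/6.286 = 0.02854.

0.0285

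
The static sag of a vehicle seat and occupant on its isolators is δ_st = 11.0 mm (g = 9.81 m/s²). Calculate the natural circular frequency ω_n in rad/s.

ω_n = √(g/δ_st) = √(9.81/0.0110) = √891.8 = 29.86 rad/s.

29.9 rad/s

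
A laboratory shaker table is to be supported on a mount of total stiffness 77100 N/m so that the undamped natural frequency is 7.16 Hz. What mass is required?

ω_n = 2πf_n = 2π × 7.16 = 44.99 rad/s.
m = k/ω_n² = 77100/44.99² = 77100/2024 = 38.10 kg.

38.1 kg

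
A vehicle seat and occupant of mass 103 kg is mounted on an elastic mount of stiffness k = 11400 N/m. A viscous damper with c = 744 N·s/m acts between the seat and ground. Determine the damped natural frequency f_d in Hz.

1.57 Hz

ω_n = √(k/m) = √(11400/103) = 10.52 rad/s.
Critical damping c_c = 2√(k·m) = 2√(11400 × 103) = 2167 N·s/m, so ζ = c/c_c = 744/2167 = 0.3433.
ω_d = ω_n√(1 − ζ²) = 10.52 × √(1 − 0.118) = 9.881 rad/s.
f_d = ω_d/(2π) = 1.573 Hz.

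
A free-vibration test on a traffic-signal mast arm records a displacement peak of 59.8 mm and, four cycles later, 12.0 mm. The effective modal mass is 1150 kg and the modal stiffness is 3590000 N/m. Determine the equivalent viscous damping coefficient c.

Logarithmic decrement δ = (1/n)·ln(x₀/x_n) = (1/4)·ln(59.8/12.0) = (1/4)·ln(4.983) = 0.4015.
ζ = δ/√(4π² + δ²) = 0.4015/√(39.48 + 0.161) = 0.4015/6.296 = 0.06377.
c = ζ · 2√(km) = 0.06377 × 2√(3590000 × 1150) = 0.06377 × 128500 = 8195 N·s/m.

8200 N·s/m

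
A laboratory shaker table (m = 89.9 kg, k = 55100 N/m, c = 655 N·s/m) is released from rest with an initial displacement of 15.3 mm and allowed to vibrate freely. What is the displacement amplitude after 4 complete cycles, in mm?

0.364 mm

ζ = c/(2√(km)) = 655/(2√(55100 × 89.9)) = 655/4451 = 0.1471.
Logarithmic decrement δ = 2πζ/√(1 − ζ²) = 2π × 0.1471/√(1 − 0.0217) = 0.9347.
After n cycles, x_n/x₀ = e^(−nδ), so x_4 = 15.3 × e^(−4 × 0.9347) = 15.3 × 0.02378 = 0.3638 mm.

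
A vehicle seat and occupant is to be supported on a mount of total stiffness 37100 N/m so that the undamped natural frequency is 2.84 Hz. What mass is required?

117 kg

ω_n = 2πf_n = 2π × 2.84 = 17.84 rad/s.
m = k/ω_n² = 37100/17.84² = 37100/318.4 = 116.5 kg.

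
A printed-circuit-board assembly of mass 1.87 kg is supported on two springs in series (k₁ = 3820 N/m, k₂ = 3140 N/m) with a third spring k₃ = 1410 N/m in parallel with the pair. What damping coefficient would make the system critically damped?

Series pair: k_s = k₁k₂/(k₁+k₂) = (3820)(3140)/(3820 + 3140) = 1723 N/m. In parallel with k₃: k_eq = 1723 + 1410 = 3133 N/m.
c_c = 2√(k_eq·m) = 2√(3133 × 1.87) = 2 × 76.55 = 153.1 N·s/m.

153 N·s/m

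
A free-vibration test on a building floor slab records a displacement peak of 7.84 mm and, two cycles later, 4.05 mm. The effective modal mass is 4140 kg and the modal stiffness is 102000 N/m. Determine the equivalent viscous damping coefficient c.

2160 N·s/m

Logarithmic decrement δ = (1/n)·ln(x₀/x_n) = (1/2)·ln(7.84/4.05) = (1/2)·ln(1.936) = 0.3303.
ζ = δ/√(4π² + δ²) = 0.3303/√(39.48 + 0.109) = 0.3303/6.292 = 0.05249.
c = ζ · 2√(km) = 0.05249 × 2√(102000 × 4140) = 0.05249 × 41100 = 2157 N·s/m.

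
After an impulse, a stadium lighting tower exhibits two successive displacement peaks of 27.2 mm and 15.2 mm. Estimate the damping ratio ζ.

0.0922

Logarithmic decrement δ = (1/n)·ln(x₀/x_n) = (1/1)·ln(27.2/15.2) = (1/1)·ln(1.789) = 0.5819.
ζ = δ/√(4π² + δ²) = 0.5819/√(39.48 + 0.339) = 0.5819/6.310 = 0.09222.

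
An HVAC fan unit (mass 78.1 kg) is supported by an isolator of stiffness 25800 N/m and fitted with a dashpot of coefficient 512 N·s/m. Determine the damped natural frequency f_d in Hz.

ω_n = √(k/m) = √(25800/78.1) = 18.18 rad/s.
Critical damping c_c = 2√(k·m) = 2√(25800 × 78.1) = 2839 N·s/m, so ζ = c/c_c = 512/2839 = 0.1803.
ω_d = ω_n√(1 − ζ²) = 18.18 × √(1 − 0.0325) = 17.88 rad/s.
f_d = ω_d/(2π) = 2.845 Hz.

2.85 Hz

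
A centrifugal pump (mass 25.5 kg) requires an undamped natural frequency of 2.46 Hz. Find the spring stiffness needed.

6090 N/m

ω_n = 2πf_n = 2π × 2.46 = 15.46 rad/s.
k = m·ω_n² = 25.5 × 15.46² = 25.5 × 238.9 = 6092 N/m.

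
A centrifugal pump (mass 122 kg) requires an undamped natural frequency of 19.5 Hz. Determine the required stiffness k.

ω_n = 2πf_n = 2π × 19.5 = 122.5 rad/s.
k = m·ω_n² = 122 × 122.5² = 122 × 15010 = 1831000 N/m.

1830000 N/m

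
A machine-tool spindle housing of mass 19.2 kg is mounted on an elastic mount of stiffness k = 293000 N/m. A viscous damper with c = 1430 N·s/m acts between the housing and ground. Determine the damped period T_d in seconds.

ω_n = √(k/m) = √(293000/19.2) = 123.5 rad/s.
Critical damping c_c = 2√(k·m) = 2√(293000 × 19.2) = 4744 N·s/m, so ζ = c/c_c = 1430/4744 = 0.3015.
ω_d = ω_n√(1 − ζ²) = 123.5 × √(1 − 0.0909) = 117.8 rad/s.
T_d = 2π/ω_d = 0.05334 s.

0.0533 s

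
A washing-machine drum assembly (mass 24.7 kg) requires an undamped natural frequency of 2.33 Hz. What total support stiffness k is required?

ω_n = 2πf_n = 2π × 2.33 = 14.64 rad/s.
k = m·ω_n² = 24.7 × 14.64² = 24.7 × 214.3 = 5294 N/m.

5290 N/m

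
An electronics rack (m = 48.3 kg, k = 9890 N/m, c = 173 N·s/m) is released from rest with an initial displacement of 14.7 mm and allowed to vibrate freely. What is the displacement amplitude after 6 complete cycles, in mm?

ζ = c/(2√(km)) = 173/(2√(9890 × 48.3)) = 173/1382 = 0.1252.
Logarithmic decrement δ = 2πζ/√(1 − ζ²) = 2π × 0.1252/√(1 − 0.0157) = 0.7926.
After n cycles, x_n/x₀ = e^(−nδ), so x_6 = 14.7 × e^(−6 × 0.7926) = 14.7 × 0.008604 = 0.1265 mm.

0.126 mm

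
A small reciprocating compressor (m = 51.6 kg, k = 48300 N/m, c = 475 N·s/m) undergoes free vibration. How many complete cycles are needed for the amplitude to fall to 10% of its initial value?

ζ = c/(2√(km)) = 475/(2√(48300 × 51.6)) = 475/3157 = 0.1504.
Logarithmic decrement δ = 2πζ/√(1 − ζ²) = 2π × 0.1504/√(1 − 0.0226) = 0.9561.
x_n/x₀ = e^(−nδ) ≤ 0.1; take ln: n ≥ ln(1/0.1)/δ = 2.303/0.9561 = 2.408.
So 3 complete cycles are required.

3 cycles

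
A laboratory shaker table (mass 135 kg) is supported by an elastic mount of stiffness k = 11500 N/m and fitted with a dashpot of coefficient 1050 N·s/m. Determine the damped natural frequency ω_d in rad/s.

8.37 rad/s

ω_n = √(k/m) = √(11500/135) = 9.230 rad/s.
Critical damping c_c = 2√(k·m) = 2√(11500 × 135) = 2492 N·s/m, so ζ = c/c_c = 1050/2492 = 0.4214.
ω_d = ω_n√(1 − ζ²) = 9.230 × √(1 − 0.178) = 8.370 rad/s.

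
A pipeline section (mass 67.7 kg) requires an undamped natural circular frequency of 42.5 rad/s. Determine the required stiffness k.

122000 N/m

k = m·ω_n² = 67.7 × 42.50² = 67.7 × 1806 = 122300 N/m.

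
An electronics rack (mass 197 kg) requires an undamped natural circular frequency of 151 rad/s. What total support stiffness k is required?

k = m·ω_n² = 197 × 151.0² = 197 × 22800 = 4492000 N/m.

4490000 N/m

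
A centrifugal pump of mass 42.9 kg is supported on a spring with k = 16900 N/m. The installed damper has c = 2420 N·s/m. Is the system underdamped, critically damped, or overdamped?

c_c = 2√(k·m) = 1703 N·s/m; ζ = c/c_c = 2420/1703 = 1.42.
Since ζ > 1 the system is overdamped.

overdamped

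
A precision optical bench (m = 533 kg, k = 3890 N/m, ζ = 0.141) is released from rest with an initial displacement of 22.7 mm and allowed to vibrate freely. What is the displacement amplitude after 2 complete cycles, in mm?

Logarithmic decrement δ = 2πζ/√(1 − ζ²) = 2π × 0.1410/√(1 − 0.0199) = 0.8949.
After n cycles, x_n/x₀ = e^(−nδ), so x_2 = 22.7 × e^(−2 × 0.8949) = 22.7 × 0.1670 = 3.791 mm.

3.79 mm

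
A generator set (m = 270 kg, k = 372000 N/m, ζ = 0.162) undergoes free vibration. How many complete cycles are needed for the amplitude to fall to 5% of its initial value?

3 cycles

Logarithmic decrement δ = 2πζ/√(1 − ζ²) = 2π × 0.1620/√(1 − 0.0262) = 1.032.
x_n/x₀ = e^(−nδ) ≤ 0.05; take ln: n ≥ ln(1/0.05)/δ = 2.996/1.032 = 2.904.
So 3 complete cycles are required.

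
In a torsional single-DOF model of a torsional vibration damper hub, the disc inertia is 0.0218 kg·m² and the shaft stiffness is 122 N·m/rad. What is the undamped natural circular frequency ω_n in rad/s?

ω_n = √(k_t/J) = √(122/0.0218) = √5596 = 74.81 rad/s.

74.8 rad/s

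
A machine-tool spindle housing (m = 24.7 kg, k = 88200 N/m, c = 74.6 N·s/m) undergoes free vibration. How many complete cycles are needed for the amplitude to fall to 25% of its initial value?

9 cycles

ζ = c/(2√(km)) = 74.6/(2√(88200 × 24.7)) = 74.6/2952 = 0.02527.
Logarithmic decrement δ = 2πζ/√(1 − ζ²) = 2π × 0.02527/√(1 − 0.000639) = 0.1588.
x_n/x₀ = e^(−nδ) ≤ 0.25; take ln: n ≥ ln(1/0.25)/δ = 1.386/0.1588 = 8.728.
So 9 complete cycles are required.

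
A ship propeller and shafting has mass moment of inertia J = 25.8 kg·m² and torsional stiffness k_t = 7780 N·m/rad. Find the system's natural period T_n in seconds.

ω_n = √(k_t/J) = √(7780/25.8) = √301.6 = 17.37 rad/s.
T_n = 2π/ω_n = 6.283/17.37 = 0.3618 s.

0.362 s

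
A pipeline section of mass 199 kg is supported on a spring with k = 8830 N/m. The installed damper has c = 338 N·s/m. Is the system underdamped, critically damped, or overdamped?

c_c = 2√(k·m) = 2651 N·s/m; ζ = c/c_c = 338/2651 = 0.127.
Since ζ < 1 the system is underdamped.

underdamped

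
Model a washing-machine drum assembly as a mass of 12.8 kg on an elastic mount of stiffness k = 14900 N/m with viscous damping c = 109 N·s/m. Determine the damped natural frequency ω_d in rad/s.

ω_n = √(k/m) = √(14900/12.8) = 34.12 rad/s.
Critical damping c_c = 2√(k·m) = 2√(14900 × 12.8) = 873.4 N·s/m, so ζ = c/c_c = 109/873.4 = 0.1248.
ω_d = ω_n√(1 − ζ²) = 34.12 × √(1 − 0.0156) = 33.85 rad/s.

33.9 rad/s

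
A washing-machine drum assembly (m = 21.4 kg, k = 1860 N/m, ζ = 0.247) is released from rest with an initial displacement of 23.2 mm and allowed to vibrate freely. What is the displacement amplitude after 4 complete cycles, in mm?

0.0383 mm

Logarithmic decrement δ = 2πζ/√(1 − ζ²) = 2π × 0.2470/√(1 − 0.0610) = 1.602.
After n cycles, x_n/x₀ = e^(−nδ), so x_4 = 23.2 × e^(−4 × 1.602) = 23.2 × 0.001651 = 0.03831 mm.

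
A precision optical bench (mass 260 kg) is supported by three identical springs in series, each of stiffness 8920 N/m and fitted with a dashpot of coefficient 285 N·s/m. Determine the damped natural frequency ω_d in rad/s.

3.34 rad/s

Series springs: 1/k_eq = 3/8920, so k_eq = 8920/3 = 2973 N/m.
ω_n = √(k_eq/m) = √(2973/260) = 3.382 rad/s.
Critical damping c_c = 2√(k_eq·m) = 2√(2973 × 260) = 1758 N·s/m, so ζ = c/c_c = 285/1758 = 0.1621.
ω_d = ω_n√(1 − ζ²) = 3.382 × √(1 − 0.0263) = 3.337 rad/s.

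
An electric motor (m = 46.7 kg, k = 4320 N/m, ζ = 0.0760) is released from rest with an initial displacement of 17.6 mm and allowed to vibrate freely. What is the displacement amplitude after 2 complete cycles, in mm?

6.75 mm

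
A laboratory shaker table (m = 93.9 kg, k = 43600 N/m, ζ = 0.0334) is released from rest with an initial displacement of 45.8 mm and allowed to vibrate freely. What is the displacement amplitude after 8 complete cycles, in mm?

8.54 mm

Logarithmic decrement δ = 2πζ/√(1 − ζ²) = 2π × 0.03340/√(1 − 0.00112) = 0.2100.
After n cycles, x_n/x₀ = e^(−nδ), so x_8 = 45.8 × e^(−8 × 0.2100) = 45.8 × 0.1864 = 8.538 mm.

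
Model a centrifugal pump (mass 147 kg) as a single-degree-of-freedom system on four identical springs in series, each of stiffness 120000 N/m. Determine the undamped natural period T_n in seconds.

0.440 s

Series springs: 1/k_eq = 4/120000, so k_eq = 120000/4 = 30000 N/m.
ω_n = √(k_eq/m) = √(30000/147) = √204.1 = 14.29 rad/s.
T_n = 2π/ω_n = 6.283/14.29 = 0.4398 s.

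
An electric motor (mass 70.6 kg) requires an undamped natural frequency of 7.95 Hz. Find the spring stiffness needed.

176000 N/m

ω_n = 2πf_n = 2π × 7.95 = 49.95 rad/s.
k = m·ω_n² = 70.6 × 49.95² = 70.6 × 2495 = 176200 N/m.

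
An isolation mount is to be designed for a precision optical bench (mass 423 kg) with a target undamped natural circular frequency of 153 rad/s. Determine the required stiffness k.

k = m·ω_n² = 423 × 153.0² = 423 × 23410 = 9902000 N/m.

9900000 N/m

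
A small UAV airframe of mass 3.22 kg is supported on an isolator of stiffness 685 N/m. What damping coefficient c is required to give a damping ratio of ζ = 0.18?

c_c = 2√(k·m) = 2√(685.0 × 3.22) = 93.93 N·s/m.
c = ζ·c_c = 0.18 × 93.93 = 16.91 N·s/m.

16.9 N·s/m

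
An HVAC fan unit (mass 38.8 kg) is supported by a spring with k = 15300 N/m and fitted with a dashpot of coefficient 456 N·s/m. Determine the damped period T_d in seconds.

0.331 s

ω_n = √(k/m) = √(15300/38.8) = 19.86 rad/s.
Critical damping c_c = 2√(k·m) = 2√(15300 × 38.8) = 1541 N·s/m, so ζ = c/c_c = 456/1541 = 0.2959.
ω_d = ω_n√(1 − ζ²) = 19.86 × √(1 − 0.0876) = 18.97 rad/s.
T_d = 2π/ω_d = 0.3312 s.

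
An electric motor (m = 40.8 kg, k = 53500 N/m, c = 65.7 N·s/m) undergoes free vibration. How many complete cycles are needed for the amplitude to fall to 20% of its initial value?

ζ = c/(2√(km)) = 65.7/(2√(53500 × 40.8)) = 65.7/2955 = 0.02223.
Logarithmic decrement δ = 2πζ/√(1 − ζ²) = 2π × 0.02223/√(1 − 0.000494) = 0.1397.
x_n/x₀ = e^(−nδ) ≤ 0.2; take ln: n ≥ ln(1/0.2)/δ = 1.609/0.1397 = 11.52.
So 12 complete cycles are required.

12 cycles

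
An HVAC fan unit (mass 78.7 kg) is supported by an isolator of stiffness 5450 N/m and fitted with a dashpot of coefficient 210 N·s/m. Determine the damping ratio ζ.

ω_n = √(k/m) = √(5450/78.7) = 8.322 rad/s.
Critical damping c_c = 2√(k·m) = 2√(5450 × 78.7) = 1310 N·s/m, so ζ = c/c_c = 210/1310 = 0.1603.

0.160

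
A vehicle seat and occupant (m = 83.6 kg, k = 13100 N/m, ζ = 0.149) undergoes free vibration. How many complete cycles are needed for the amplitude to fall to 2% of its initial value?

5 cycles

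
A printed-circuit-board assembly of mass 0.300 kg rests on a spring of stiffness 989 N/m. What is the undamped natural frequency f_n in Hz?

ω_n = √(k/m) = √(989.0/0.300) = √3297 = 57.42 rad/s.
f_n = ω_n/(2π) = 57.42/6.283 = 9.138 Hz.

9.14 Hz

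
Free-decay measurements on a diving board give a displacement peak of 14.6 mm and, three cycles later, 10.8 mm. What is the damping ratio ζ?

0.0160

Logarithmic decrement δ = (1/n)·ln(x₀/x_n) = (1/3)·ln(14.6/10.8) = (1/3)·ln(1.352) = 0.1005.
ζ = δ/√(4π² + δ²) = 0.1005/√(39.48 + 0.0101) = 0.1005/6.284 = 0.01599.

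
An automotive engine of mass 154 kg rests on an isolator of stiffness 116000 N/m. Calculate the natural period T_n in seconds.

ω_n = √(k/m) = √(116000/154) = √753.2 = 27.45 rad/s.
T_n = 2π/ω_n = 6.283/27.45 = 0.2289 s.

0.229 s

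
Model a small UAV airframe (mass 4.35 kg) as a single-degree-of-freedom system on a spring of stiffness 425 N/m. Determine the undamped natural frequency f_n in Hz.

ω_n = √(k/m) = √(425.0/4.35) = √97.70 = 9.884 rad/s.
f_n = ω_n/(2π) = 9.884/6.283 = 1.573 Hz.

1.57 Hz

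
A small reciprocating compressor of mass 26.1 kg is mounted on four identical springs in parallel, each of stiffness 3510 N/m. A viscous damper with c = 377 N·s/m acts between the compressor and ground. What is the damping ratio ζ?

Parallel springs add: k_eq = 4 × 3510 = 14040 N/m.
ω_n = √(k_eq/m) = √(14040/26.1) = 23.19 rad/s.
Critical damping c_c = 2√(k_eq·m) = 2√(14040 × 26.1) = 1211 N·s/m, so ζ = c/c_c = 377/1211 = 0.3114.

0.311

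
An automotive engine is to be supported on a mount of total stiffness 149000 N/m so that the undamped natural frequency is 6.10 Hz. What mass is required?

101 kg

ω_n = 2πf_n = 2π × 6.10 = 38.33 rad/s.
m = k/ω_n² = 149000/38.33² = 149000/1469 = 101.4 kg.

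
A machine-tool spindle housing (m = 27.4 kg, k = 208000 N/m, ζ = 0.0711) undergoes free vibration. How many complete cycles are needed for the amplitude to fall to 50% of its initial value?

2 cycles

Logarithmic decrement δ = 2πζ/√(1 − ζ²) = 2π × 0.07110/√(1 − 0.00506) = 0.4479.
x_n/x₀ = e^(−nδ) ≤ 0.5; take ln: n ≥ ln(1/0.5)/δ = 0.6931/0.4479 = 1.548.
So 2 complete cycles are required.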